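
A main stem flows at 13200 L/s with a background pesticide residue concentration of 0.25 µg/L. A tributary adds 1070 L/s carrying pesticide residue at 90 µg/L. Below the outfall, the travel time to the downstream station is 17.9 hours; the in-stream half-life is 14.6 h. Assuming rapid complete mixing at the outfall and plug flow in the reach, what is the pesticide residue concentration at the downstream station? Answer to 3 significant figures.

2.98 µg/L

Conservation of mass: C = (13200·0.2500 + 1070·90.00) / 14270 = 99600/14270 = 6.980 µg/L.
Half-life 14.6 h → k = ln 2 / 14.6 = 0.04748 h⁻¹ = 1.139 d⁻¹.
First-order decay: C = 6.980·exp(−k·t) = 6.980·0.4275 = 2.984 µg/L.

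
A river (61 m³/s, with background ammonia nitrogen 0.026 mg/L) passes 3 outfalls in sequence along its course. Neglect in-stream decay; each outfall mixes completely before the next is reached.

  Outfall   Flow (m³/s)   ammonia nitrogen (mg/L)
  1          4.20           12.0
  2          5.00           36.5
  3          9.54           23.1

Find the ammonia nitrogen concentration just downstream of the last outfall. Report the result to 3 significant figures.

Outfall 1: combined Q = 65.20 m³/s; C = (61.00·0.02600 + 4.200·12.00)/65.20 = 0.7973 mg/L.
Outfall 2: combined Q = 70.20 m³/s; C = (65.20·0.7973 + 5.000·36.50)/70.20 = 3.340 mg/L.
Outfall 3: combined Q = 79.74 m³/s; C = (70.20·3.340 + 9.540·23.10)/79.74 = 5.704 mg/L.

5.70 mg/L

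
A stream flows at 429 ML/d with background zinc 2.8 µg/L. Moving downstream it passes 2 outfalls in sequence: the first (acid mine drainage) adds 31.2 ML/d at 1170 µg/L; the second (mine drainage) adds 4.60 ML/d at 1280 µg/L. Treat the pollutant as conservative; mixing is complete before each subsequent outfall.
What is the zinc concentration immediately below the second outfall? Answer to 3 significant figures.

Outfall 1: combined Q = 460.2 ML/d; C = (429.0·2.800 + 31.20·1170)/460.2 = 81.93 µg/L.
Outfall 2: combined Q = 464.8 ML/d; C = (460.2·81.93 + 4.600·1280)/464.8 = 93.79 µg/L.

93.8 µg/L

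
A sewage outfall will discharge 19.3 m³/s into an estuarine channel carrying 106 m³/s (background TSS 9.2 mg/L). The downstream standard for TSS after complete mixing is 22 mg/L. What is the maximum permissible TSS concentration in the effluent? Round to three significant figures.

At the limit, (Qr·Cr + Qe·Cₑ)/(Qr + Qe) = 22:
Cₑ = (125.3·22 − 106.0·9.200) / 19.30 = 92.30 mg/L.

92.3 mg/L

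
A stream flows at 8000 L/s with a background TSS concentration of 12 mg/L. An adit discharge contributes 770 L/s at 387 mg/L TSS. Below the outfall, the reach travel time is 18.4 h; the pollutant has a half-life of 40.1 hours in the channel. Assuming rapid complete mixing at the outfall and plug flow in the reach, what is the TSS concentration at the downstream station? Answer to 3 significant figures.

32.7 mg/L

After mixing, C = (8000·12.00 + 770.0·387.0) / 8770 = 394000/8770 = 44.92 mg/L.
Half-life 40.1 h → k = ln 2 / 40.1 = 0.01729 h⁻¹ = 0.4149 d⁻¹.
Decay over the reach: 44.92·exp(−kt) = 44.92·0.7276 = 32.69 mg/L.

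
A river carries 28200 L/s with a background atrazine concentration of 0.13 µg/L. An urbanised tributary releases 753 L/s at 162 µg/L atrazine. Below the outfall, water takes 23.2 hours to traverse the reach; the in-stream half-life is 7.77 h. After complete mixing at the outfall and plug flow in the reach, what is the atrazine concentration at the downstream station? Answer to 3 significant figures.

0.548 µg/L

Mass balance: C = (28200·0.1300 + 753.0·162.0) / 28950 = 125700/28950 = 4.340 µg/L.
Half-life 7.77 h → k = ln 2 / 7.77 = 0.08921 h⁻¹ = 2.141 d⁻¹.
First-order decay: C = 4.340·exp(−k·t) = 4.340·0.1262 = 0.5478 µg/L.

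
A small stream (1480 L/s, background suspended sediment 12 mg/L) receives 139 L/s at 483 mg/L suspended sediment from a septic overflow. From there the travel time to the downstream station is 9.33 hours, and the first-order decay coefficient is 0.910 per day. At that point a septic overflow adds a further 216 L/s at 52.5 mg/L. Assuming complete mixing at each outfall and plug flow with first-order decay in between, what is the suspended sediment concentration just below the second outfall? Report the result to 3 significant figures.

Flow-weighted average: C = (1480·12.00 + 139.0·483.0) / 1619 = 84900/1619 = 52.44 mg/L; combined flow 1619 L/s.
Applying C = C₀e^(−kt): 52.44 × 0.7020 = 36.81 mg/L.
At the second outfall, C = (1619·36.81 + 216.0·52.50) / (1619 + 216.0) = 38.66 mg/L.

38.7 mg/L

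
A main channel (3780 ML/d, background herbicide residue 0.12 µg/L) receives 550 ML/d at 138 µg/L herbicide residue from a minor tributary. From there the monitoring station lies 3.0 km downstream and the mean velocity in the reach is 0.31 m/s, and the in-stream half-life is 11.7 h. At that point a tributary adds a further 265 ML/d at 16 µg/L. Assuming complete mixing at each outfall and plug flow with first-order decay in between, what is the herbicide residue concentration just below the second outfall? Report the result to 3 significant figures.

15.1 µg/L

Flow-weighted average: C = (3780·0.1200 + 550.0·138.0) / 4330 = 76350/4330 = 17.63 µg/L; combined flow 4330 ML/d.
Travel time t = 3.0·1000 / 0.31 = 9677 s = 2.688 h.
Half-life 11.7 h → k = ln 2 / 11.7 = 0.05924 h⁻¹ = 1.422 d⁻¹.
Decay over the reach: 17.63·exp(−kt) = 17.63·0.8528 = 15.04 µg/L.
At the second outfall, C = (4330·15.04 + 265.0·16.00) / (4330 + 265.0) = 15.09 µg/L.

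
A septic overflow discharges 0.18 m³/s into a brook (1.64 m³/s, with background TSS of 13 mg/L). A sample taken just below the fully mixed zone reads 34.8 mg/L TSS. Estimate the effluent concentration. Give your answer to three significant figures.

233 mg/L

Mass balance: 1.640·13.00 + 0.1800·Cₑ = 1.820·34.80
→ Cₑ = (1.820·34.80 − 1.640·13.00) / 0.1800 = 233.4 mg/L.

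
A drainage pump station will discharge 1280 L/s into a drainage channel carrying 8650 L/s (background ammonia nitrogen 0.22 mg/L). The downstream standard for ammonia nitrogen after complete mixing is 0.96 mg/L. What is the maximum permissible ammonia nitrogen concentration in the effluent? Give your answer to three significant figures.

At the limit, (Qr·Cr + Qe·Cₑ)/(Qr + Qe) = 0.96:
Cₑ = (9930·0.96 − 8650·0.2200) / 1280 = 5.961 mg/L.

5.96 mg/L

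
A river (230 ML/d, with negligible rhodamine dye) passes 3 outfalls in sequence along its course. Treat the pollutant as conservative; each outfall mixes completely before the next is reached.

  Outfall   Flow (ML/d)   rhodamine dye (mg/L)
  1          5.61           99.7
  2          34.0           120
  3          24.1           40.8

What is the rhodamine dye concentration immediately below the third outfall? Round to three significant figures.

19.1 mg/L

After outfall 1: Q = 230.0 + 5.610 = 235.6 ML/d; C = (230.0·0 + 5.610·99.70)/235.6 = 2.374 mg/L.
After outfall 2: Q = 235.6 + 34.00 = 269.6 ML/d; C = (235.6·2.374 + 34.00·120.0)/269.6 = 17.21 mg/L.
After outfall 3: Q = 269.6 + 24.10 = 293.7 ML/d; C = (269.6·17.21 + 24.10·40.80)/293.7 = 19.14 mg/L.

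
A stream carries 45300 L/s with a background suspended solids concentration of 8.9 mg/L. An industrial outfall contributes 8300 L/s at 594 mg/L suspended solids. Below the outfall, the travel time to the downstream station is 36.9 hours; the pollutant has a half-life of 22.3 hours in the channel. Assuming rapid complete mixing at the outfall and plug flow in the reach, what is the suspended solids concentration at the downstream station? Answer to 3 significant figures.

After mixing, C = (45300·8.900 + 8300·594.0) / 53600 = 5333000/53600 = 99.50 mg/L.
Half-life 22.3 h → k = ln 2 / 22.3 = 0.03108 h⁻¹ = 0.7460 d⁻¹.
After decay, C = 99.50 × e^(−kt) = 99.50 × 0.3176 = 31.60 mg/L.

31.6 mg/L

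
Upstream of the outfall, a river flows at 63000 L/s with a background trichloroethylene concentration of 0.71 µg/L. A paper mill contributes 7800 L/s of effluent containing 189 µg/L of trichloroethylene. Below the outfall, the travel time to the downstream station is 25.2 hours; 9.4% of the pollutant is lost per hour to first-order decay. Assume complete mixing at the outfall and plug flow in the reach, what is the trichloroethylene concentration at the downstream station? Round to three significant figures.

Conservation of mass: C = (63000·0.7100 + 7800·189.0) / 70800 = 1519000/70800 = 21.45 µg/L.
9.4%/h lost → k = −ln(1 − 0.094) = 0.09872 h⁻¹.
Applying C = C₀e^(−kt): 21.45 × 0.08311 = 1.783 µg/L.

1.78 µg/L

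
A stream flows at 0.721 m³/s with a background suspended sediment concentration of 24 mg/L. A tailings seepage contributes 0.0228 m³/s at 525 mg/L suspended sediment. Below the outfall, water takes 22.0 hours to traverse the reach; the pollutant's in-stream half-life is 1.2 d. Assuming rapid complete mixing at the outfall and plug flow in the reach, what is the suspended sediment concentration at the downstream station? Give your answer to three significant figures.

After mixing, C = (0.7210·24.00 + 0.02280·525.0) / 0.7438 = 29.27/0.7438 = 39.36 mg/L.
Half-life 1.2 d → k = ln 2 / 1.2 = 0.5776 d⁻¹.
Decay over the reach: 39.36·exp(−kt) = 39.36·0.5889 = 23.18 mg/L.

23.2 mg/L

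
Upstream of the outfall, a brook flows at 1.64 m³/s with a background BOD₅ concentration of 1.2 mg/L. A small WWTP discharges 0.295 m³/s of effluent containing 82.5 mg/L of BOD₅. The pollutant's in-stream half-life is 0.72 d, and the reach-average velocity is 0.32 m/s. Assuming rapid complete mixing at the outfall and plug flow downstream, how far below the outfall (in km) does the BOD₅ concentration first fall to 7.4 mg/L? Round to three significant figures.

Flow-weighted average: C = (1.640·1.200 + 0.2950·82.50) / 1.935 = 26.31/1.935 = 13.59 mg/L.
Half-life 0.72 d → k = ln 2 / 0.72 = 0.9627 d⁻¹.
Set 13.59·exp(−k·t) = 7.4 → t = ln(13.59/7.4)/k = 54580 s = 15.16 h.
Distance = v·t = 0.32·54580 = 17470 m = 17.47 km.

17.5 km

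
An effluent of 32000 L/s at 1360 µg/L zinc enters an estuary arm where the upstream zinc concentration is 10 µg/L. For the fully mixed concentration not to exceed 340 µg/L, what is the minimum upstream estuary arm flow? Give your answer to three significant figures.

Set C_mix = 340: (Q·10.00 + 32000·1360) / (Q + 32000) = 340
→ Q = 32000·(1360 − 340)/(340 − 10.00) = 98910 L/s.

98900 L/s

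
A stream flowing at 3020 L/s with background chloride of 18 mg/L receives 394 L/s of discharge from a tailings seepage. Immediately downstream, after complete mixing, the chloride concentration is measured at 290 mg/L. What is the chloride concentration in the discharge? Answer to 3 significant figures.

Mass balance: 3020·18.00 + 394.0·Cₑ = 3414·290.0
→ Cₑ = (3414·290.0 − 3020·18.00) / 394.0 = 2375 mg/L.

2370 mg/L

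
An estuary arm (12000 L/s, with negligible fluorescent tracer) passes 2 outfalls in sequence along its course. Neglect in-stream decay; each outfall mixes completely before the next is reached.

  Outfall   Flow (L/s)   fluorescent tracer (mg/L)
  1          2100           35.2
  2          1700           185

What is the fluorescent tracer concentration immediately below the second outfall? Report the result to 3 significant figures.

24.6 mg/L

After outfall 1: Q = 12000 + 2100 = 14100 L/s; C = (12000·0 + 2100·35.20)/14100 = 5.243 mg/L.
After outfall 2: Q = 14100 + 1700 = 15800 L/s; C = (14100·5.243 + 1700·185.0)/15800 = 24.58 mg/L.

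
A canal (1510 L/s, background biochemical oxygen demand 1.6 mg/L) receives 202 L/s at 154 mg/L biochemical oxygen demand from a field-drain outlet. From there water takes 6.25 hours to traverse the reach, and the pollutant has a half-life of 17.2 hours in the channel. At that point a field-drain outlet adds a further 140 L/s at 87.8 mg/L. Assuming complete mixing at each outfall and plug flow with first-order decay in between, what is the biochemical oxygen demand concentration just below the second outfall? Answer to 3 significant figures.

Flow-weighted average: C = (1510·1.600 + 202.0·154.0) / 1712 = 33520/1712 = 19.58 mg/L; combined flow 1712 L/s.
Half-life 17.2 h → k = ln 2 / 17.2 = 0.04030 h⁻¹ = 0.9672 d⁻¹.
Decay over the reach: 19.58·exp(−kt) = 19.58·0.7773 = 15.22 mg/L.
Second outfall: C = (1712·15.22 + 140.0·87.80)/1852 = 20.71 mg/L.

20.7 mg/L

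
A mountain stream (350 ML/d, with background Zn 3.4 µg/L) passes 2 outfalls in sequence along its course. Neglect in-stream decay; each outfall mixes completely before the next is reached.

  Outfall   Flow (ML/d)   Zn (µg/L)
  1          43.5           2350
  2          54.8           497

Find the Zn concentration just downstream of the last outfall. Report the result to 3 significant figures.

291 µg/L

Outfall 1: combined Q = 393.5 ML/d; C = (350.0·3.400 + 43.50·2350)/393.5 = 262.8 µg/L.
Outfall 2: combined Q = 448.3 ML/d; C = (393.5·262.8 + 54.80·497.0)/448.3 = 291.4 µg/L.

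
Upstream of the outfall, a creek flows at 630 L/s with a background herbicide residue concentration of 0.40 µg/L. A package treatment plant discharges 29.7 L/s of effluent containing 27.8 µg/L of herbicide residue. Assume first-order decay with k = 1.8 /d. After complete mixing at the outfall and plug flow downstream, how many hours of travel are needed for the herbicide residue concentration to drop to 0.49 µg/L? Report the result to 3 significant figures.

After mixing, C = (630.0·0.4000 + 29.70·27.80) / 659.7 = 1078/659.7 = 1.634 µg/L.
1.634·exp(−k·t) = 0.49 → t = ln(1.634/0.49)/k = 57800 s = 16.05 h.

16.1 h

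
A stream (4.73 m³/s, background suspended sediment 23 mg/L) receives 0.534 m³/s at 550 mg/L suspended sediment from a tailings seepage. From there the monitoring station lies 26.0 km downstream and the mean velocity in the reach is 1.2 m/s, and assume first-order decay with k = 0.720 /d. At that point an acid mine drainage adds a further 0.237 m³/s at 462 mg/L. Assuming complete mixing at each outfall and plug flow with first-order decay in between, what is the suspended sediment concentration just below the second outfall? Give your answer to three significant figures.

After mixing, C = (4.730·23.00 + 0.5340·550.0) / 5.264 = 402.5/5.264 = 76.46 mg/L; combined flow 5.264 m³/s.
Travel time t = 26.0·1000 / 1.2 = 21670 s = 6.019 h.
Applying C = C₀e^(−kt): 76.46 × 0.8348 = 63.83 mg/L.
At the second outfall, C = (5.264·63.83 + 0.2370·462.0) / (5.264 + 0.2370) = 80.98 mg/L.

81.0 mg/L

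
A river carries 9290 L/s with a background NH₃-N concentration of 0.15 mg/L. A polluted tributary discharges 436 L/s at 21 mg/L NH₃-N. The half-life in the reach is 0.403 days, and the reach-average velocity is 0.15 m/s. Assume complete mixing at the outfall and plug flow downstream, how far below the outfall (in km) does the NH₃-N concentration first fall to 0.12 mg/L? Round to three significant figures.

16.6 km

Mass balance: C = (9290·0.1500 + 436.0·21.00) / 9726 = 10550/9726 = 1.085 mg/L.
Half-life 0.403 d → k = ln 2 / 0.403 = 1.720 d⁻¹.
Set 1.085·exp(−k·t) = 0.12 → t = ln(1.085/0.12)/k = 110600 s = 30.72 h.
Distance = v·t = 0.15·110600 = 16590 m = 16.59 km.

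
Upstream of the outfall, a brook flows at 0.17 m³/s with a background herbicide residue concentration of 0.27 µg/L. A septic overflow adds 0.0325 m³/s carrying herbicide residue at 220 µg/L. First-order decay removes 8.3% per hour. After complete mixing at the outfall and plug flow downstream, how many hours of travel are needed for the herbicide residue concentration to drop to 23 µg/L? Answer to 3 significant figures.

5.02 h

After mixing, C = (0.1700·0.2700 + 0.03250·220.0) / 0.2025 = 7.196/0.2025 = 35.54 µg/L.
8.3%/h lost → k = −ln(1 − 0.083) = 0.08665 h⁻¹.
35.54·exp(−k·t) = 23 → t = ln(35.54/23)/k = 18070 s = 5.021 h.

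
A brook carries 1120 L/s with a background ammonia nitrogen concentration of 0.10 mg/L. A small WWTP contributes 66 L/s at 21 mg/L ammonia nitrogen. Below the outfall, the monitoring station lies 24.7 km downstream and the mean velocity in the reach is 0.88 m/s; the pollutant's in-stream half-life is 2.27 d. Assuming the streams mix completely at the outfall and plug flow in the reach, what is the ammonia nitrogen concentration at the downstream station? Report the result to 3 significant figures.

1.14 mg/L

Mass balance: C = (1120·0.1000 + 66.00·21.00) / 1186 = 1498/1186 = 1.263 mg/L.
Travel time t = 24.7·1000 / 0.88 = 28070 s = 7.797 h.
Half-life 2.27 d → k = ln 2 / 2.27 = 0.3054 d⁻¹.
After decay, C = 1.263 × e^(−kt) = 1.263 × 0.9056 = 1.144 mg/L.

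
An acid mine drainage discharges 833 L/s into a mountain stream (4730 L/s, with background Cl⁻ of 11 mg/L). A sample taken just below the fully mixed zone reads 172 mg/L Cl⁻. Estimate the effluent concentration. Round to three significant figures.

1090 mg/L

Mass balance: 4730·11.00 + 833.0·Cₑ = 5563·172.0
→ Cₑ = (5563·172.0 − 4730·11.00) / 833.0 = 1086 mg/L.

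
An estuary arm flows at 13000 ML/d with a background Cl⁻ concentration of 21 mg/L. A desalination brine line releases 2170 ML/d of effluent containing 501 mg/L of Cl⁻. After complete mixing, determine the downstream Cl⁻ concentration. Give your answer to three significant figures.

Conservation of mass: C = (13000·21.00 + 2170·501.0) / 15170 = 1360000/15170 = 89.66 mg/L.

89.7 mg/L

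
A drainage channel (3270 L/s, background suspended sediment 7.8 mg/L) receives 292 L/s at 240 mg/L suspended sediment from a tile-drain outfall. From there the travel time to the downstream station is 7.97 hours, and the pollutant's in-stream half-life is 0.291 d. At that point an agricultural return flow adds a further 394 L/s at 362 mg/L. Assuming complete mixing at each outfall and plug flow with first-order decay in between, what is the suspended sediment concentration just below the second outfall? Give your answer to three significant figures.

Mass balance: C = (3270·7.800 + 292.0·240.0) / 3562 = 95590/3562 = 26.83 mg/L; combined flow 3562 L/s.
Half-life 0.291 d → k = ln 2 / 0.291 = 2.382 d⁻¹.
After decay, C = 26.83 × e^(−kt) = 26.83 × 0.4534 = 12.17 mg/L.
At the second outfall, C = (3562·12.17 + 394.0·362.0) / (3562 + 394.0) = 47.01 mg/L.

47.0 mg/L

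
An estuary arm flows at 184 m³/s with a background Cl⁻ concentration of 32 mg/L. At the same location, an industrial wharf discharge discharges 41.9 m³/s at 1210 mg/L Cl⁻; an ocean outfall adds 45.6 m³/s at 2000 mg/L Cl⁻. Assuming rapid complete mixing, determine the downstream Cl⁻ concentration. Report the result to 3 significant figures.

Mixed concentration C = ΣQC/ΣQ = (184.0·32.00 + 41.90·1210 + 45.60·2000) / 271.5 = 147800/271.5 = 544.3 mg/L.

544 mg/L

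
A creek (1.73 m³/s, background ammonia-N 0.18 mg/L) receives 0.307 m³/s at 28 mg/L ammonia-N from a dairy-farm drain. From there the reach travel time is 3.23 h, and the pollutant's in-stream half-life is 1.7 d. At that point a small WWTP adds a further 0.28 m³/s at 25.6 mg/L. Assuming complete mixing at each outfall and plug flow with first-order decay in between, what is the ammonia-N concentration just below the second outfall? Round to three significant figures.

Mass balance: C = (1.730·0.1800 + 0.3070·28.00) / 2.037 = 8.907/2.037 = 4.373 mg/L; combined flow 2.037 m³/s.
Half-life 1.7 d → k = ln 2 / 1.7 = 0.4077 d⁻¹.
First-order decay: C = 4.373·exp(−k·t) = 4.373·0.9466 = 4.139 mg/L.
Second outfall: C = (2.037·4.139 + 0.2800·25.60)/2.317 = 6.733 mg/L.

6.73 mg/L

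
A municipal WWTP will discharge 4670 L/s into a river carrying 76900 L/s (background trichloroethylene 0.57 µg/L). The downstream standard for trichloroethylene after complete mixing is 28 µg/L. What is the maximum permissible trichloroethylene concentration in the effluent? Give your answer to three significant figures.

At the limit, (Qr·Cr + Qe·Cₑ)/(Qr + Qe) = 28:
Cₑ = (81570·28 − 76900·0.5700) / 4670 = 479.7 µg/L.

480 µg/L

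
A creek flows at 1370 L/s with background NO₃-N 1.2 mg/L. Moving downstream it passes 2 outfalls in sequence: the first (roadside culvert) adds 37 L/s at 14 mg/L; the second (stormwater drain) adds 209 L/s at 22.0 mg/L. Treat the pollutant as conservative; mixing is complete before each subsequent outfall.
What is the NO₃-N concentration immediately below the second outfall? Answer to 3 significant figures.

4.18 mg/L

Outfall 1: combined Q = 1407 L/s; C = (1370·1.200 + 37.00·14.00)/1407 = 1.537 mg/L.
Outfall 2: combined Q = 1616 L/s; C = (1407·1.537 + 209.0·22.00)/1616 = 4.183 mg/L.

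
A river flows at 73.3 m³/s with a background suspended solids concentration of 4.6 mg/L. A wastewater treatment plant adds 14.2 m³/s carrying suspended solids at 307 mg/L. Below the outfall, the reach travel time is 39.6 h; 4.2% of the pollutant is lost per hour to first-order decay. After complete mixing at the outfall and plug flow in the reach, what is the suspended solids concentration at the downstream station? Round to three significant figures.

Conservation of mass: C = (73.30·4.600 + 14.20·307.0) / 87.50 = 4697/87.50 = 53.68 mg/L.
4.2%/h lost → k = −ln(1 − 0.042) = 0.04291 h⁻¹.
First-order decay: C = 53.68·exp(−k·t) = 53.68·0.1828 = 9.814 mg/L.

9.81 mg/L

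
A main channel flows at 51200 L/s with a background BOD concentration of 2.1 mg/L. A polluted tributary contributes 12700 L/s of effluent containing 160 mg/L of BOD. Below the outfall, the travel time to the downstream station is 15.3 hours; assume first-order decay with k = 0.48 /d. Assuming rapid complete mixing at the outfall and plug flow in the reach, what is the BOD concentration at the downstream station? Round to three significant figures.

Mass balance: C = (51200·2.100 + 12700·160.0) / 63900 = 2140000/63900 = 33.48 mg/L.
After decay, C = 33.48 × e^(−kt) = 33.48 × 0.7364 = 24.66 mg/L.

24.7 mg/L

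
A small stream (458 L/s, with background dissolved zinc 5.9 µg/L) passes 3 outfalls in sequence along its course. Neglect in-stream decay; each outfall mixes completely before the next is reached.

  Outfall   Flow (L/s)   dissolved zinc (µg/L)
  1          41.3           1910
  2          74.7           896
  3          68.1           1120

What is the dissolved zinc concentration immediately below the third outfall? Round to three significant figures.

350 µg/L

After outfall 1: Q = 458.0 + 41.30 = 499.3 L/s; C = (458.0·5.900 + 41.30·1910)/499.3 = 163.4 µg/L.
After outfall 2: Q = 499.3 + 74.70 = 574.0 L/s; C = (499.3·163.4 + 74.70·896.0)/574.0 = 258.7 µg/L.
After outfall 3: Q = 574.0 + 68.10 = 642.1 L/s; C = (574.0·258.7 + 68.10·1120)/642.1 = 350.1 µg/L.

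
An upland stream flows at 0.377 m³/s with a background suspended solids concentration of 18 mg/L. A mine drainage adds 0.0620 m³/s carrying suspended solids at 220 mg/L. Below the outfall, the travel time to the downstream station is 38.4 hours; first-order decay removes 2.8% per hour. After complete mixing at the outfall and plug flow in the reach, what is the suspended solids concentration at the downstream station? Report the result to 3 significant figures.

15.6 mg/L

Mixed concentration C = ΣQC/ΣQ = (0.3770·18.00 + 0.06200·220.0) / 0.4390 = 20.43/0.4390 = 46.53 mg/L.
2.8%/h lost → k = −ln(1 − 0.028) = 0.02840 h⁻¹.
After decay, C = 46.53 × e^(−kt) = 46.53 × 0.3360 = 15.64 mg/L.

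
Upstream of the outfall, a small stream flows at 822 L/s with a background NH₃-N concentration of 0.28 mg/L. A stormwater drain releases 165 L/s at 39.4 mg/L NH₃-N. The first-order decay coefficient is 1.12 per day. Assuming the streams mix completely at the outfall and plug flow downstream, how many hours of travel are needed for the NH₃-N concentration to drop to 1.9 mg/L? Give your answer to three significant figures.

Mixed concentration C = ΣQC/ΣQ = (822.0·0.2800 + 165.0·39.40) / 987.0 = 6731/987.0 = 6.820 mg/L.
6.820·exp(−k·t) = 1.9 → t = ln(6.820/1.9)/k = 98590 s = 27.39 h.

27.4 h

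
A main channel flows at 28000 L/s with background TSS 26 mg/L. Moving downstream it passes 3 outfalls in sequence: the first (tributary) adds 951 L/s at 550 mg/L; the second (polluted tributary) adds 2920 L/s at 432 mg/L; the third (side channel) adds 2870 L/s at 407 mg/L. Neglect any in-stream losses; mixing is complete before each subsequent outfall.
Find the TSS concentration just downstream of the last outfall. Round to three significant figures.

Outfall 1: combined Q = 28950 L/s; C = (28000·26.00 + 951.0·550.0)/28950 = 43.21 mg/L.
Outfall 2: combined Q = 31870 L/s; C = (28950·43.21 + 2920·432.0)/31870 = 78.83 mg/L.
Outfall 3: combined Q = 34740 L/s; C = (31870·78.83 + 2870·407.0)/34740 = 105.9 mg/L.

106 mg/L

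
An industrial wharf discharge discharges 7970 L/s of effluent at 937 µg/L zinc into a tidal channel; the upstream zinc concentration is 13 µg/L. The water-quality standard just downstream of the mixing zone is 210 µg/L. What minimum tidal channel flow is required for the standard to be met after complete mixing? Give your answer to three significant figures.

Set C_mix = 210: (Q·13.00 + 7970·937.0) / (Q + 7970) = 210
→ Q = 7970·(937.0 − 210)/(210 − 13.00) = 29410 L/s.

29400 L/s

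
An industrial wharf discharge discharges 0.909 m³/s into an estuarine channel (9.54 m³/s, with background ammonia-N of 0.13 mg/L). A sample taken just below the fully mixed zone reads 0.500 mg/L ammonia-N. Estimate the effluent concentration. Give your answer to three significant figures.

Mass balance: 9.540·0.1300 + 0.9090·Cₑ = 10.45·0.5000
→ Cₑ = (10.45·0.5000 − 9.540·0.1300) / 0.9090 = 4.383 mg/L.

4.38 mg/L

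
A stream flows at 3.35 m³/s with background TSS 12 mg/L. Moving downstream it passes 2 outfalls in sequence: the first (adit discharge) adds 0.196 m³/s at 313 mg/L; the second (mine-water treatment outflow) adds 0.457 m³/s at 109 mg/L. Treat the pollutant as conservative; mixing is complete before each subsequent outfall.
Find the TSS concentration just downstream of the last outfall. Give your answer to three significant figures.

37.8 mg/L

Below outfall 1: Q → 3.546 m³/s, C = (3.350·12.00 + 0.1960·313.0)/3.546 = 28.64 mg/L.
Below outfall 2: Q → 4.003 m³/s, C = (3.546·28.64 + 0.4570·109.0)/4.003 = 37.81 mg/L.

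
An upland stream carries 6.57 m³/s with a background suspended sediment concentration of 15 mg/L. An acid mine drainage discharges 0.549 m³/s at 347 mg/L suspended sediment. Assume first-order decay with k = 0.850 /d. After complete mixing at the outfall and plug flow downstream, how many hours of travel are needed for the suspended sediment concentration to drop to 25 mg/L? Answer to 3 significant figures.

13.7 h

Conservation of mass: C = (6.570·15.00 + 0.5490·347.0) / 7.119 = 289.1/7.119 = 40.60 mg/L.
40.60·exp(−k·t) = 25 → t = ln(40.60/25)/k = 49300 s = 13.69 h.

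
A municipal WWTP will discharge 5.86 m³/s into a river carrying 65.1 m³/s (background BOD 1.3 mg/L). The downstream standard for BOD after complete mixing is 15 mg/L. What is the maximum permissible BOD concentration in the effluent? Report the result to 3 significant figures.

167 mg/L

At the limit, (Qr·Cr + Qe·Cₑ)/(Qr + Qe) = 15:
Cₑ = (70.96·15 − 65.10·1.300) / 5.860 = 167.2 mg/L.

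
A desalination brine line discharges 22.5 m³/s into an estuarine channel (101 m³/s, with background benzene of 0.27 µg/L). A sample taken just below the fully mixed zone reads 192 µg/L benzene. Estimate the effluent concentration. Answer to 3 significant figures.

Mass balance: 101.0·0.2700 + 22.50·Cₑ = 123.5·192.0
→ Cₑ = (123.5·192.0 − 101.0·0.2700) / 22.50 = 1053 µg/L.

1050 µg/L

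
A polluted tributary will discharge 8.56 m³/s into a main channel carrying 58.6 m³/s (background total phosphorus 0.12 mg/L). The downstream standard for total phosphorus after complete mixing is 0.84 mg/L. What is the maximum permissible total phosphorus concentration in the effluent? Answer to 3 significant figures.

5.77 mg/L

At the limit, (Qr·Cr + Qe·Cₑ)/(Qr + Qe) = 0.84:
Cₑ = (67.16·0.84 − 58.60·0.1200) / 8.560 = 5.769 mg/L.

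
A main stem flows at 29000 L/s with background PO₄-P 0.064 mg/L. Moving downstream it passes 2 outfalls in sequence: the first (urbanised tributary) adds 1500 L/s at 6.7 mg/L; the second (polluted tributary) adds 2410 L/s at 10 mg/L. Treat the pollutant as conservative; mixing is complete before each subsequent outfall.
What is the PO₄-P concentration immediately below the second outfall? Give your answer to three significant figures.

After outfall 1: Q = 29000 + 1500 = 30500 L/s; C = (29000·0.06400 + 1500·6.700)/30500 = 0.3904 mg/L.
After outfall 2: Q = 30500 + 2410 = 32910 L/s; C = (30500·0.3904 + 2410·10.00)/32910 = 1.094 mg/L.

1.09 mg/L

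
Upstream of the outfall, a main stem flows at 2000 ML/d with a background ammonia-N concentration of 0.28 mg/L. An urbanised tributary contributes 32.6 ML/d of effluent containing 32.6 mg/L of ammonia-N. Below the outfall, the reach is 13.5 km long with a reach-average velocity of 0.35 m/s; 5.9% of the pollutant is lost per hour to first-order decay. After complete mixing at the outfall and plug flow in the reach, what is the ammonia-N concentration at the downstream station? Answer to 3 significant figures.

0.416 mg/L

Conservation of mass: C = (2000·0.2800 + 32.60·32.60) / 2033 = 1623/2033 = 0.7984 mg/L.
Travel time t = 13.5·1000 / 0.35 = 38570 s = 10.71 h.
5.9%/h lost → k = −ln(1 − 0.059) = 0.06081 h⁻¹.
Applying C = C₀e^(−kt): 0.7984 × 0.5212 = 0.4161 mg/L.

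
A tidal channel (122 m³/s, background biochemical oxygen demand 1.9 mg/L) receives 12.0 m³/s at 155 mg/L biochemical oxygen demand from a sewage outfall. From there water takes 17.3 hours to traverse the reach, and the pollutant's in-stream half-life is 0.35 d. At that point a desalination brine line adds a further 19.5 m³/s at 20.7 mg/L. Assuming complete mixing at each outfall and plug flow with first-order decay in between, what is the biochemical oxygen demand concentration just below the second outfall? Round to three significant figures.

5.90 mg/L

Mass balance: C = (122.0·1.900 + 12.00·155.0) / 134.0 = 2092/134.0 = 15.61 mg/L; combined flow 134.0 m³/s.
Half-life 0.35 d → k = ln 2 / 0.35 = 1.980 d⁻¹.
Decay over the reach: 15.61·exp(−kt) = 15.61·0.2399 = 3.745 mg/L.
At the second outfall, C = (134.0·3.745 + 19.50·20.70) / (134.0 + 19.50) = 5.899 mg/L.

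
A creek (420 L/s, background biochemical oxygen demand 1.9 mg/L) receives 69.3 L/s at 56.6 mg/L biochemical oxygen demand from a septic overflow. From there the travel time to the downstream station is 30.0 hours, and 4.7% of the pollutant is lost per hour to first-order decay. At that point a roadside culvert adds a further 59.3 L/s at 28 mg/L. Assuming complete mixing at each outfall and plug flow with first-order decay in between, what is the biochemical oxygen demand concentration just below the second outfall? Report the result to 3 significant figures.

5.06 mg/L

Mass balance: C = (420.0·1.900 + 69.30·56.60) / 489.3 = 4720/489.3 = 9.647 mg/L; combined flow 489.3 L/s.
4.7%/h lost → k = −ln(1 − 0.047) = 0.04814 h⁻¹.
First-order decay: C = 9.647·exp(−k·t) = 9.647·0.2359 = 2.276 mg/L.
Second outfall: C = (489.3·2.276 + 59.30·28.00)/548.6 = 5.057 mg/L.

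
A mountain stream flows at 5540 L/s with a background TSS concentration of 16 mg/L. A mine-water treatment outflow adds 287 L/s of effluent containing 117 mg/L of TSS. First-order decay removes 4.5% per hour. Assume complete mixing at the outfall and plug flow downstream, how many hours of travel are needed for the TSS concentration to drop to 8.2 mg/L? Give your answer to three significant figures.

20.4 h

Mass balance: C = (5540·16.00 + 287.0·117.0) / 5827 = 122200/5827 = 20.97 mg/L.
4.5%/h lost → k = −ln(1 − 0.045) = 0.04604 h⁻¹.
20.97·exp(−k·t) = 8.2 → t = ln(20.97/8.2)/k = 73430 s = 20.40 h.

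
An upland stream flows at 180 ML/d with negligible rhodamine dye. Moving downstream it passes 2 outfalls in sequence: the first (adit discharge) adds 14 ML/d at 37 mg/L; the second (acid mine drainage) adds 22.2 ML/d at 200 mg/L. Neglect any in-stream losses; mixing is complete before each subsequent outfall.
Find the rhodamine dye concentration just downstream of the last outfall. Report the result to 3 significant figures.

Outfall 1: combined Q = 194.0 ML/d; C = (180.0·0 + 14.00·37.00)/194.0 = 2.670 mg/L.
Outfall 2: combined Q = 216.2 ML/d; C = (194.0·2.670 + 22.20·200.0)/216.2 = 22.93 mg/L.

22.9 mg/L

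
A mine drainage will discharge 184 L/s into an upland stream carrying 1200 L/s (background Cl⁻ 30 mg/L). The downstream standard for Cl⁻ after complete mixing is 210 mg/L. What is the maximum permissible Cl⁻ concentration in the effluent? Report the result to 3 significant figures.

1380 mg/L

At the limit, (Qr·Cr + Qe·Cₑ)/(Qr + Qe) = 210:
Cₑ = (1384·210 − 1200·30.00) / 184.0 = 1384 mg/L.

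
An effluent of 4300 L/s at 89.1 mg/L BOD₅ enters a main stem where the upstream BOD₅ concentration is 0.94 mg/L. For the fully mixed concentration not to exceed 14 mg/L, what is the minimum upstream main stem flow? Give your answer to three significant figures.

Set C_mix = 14: (Q·0.9400 + 4300·89.10) / (Q + 4300) = 14
→ Q = 4300·(89.10 − 14)/(14 − 0.9400) = 24730 L/s.

24700 L/s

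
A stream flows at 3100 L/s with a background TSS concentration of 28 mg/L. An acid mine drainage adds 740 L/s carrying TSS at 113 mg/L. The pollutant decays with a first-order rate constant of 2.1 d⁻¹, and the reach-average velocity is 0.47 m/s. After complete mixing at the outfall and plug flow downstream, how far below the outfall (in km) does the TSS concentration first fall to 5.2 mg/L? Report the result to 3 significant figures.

Mass balance: C = (3100·28.00 + 740.0·113.0) / 3840 = 170400/3840 = 44.38 mg/L.
Set 44.38·exp(−k·t) = 5.2 → t = ln(44.38/5.2)/k = 88220 s = 24.50 h.
Distance = v·t = 0.47·88220 = 41460 m = 41.46 km.

41.5 km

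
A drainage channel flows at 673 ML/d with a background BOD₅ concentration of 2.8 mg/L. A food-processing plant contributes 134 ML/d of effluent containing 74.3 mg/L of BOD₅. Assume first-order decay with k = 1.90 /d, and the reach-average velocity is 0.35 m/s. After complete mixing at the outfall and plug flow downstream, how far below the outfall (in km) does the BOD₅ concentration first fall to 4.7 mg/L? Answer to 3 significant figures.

18.1 km

Conservation of mass: C = (673.0·2.800 + 134.0·74.30) / 807.0 = 11840/807.0 = 14.67 mg/L.
Set 14.67·exp(−k·t) = 4.7 → t = ln(14.67/4.7)/k = 51770 s = 14.38 h.
Distance = v·t = 0.35·51770 = 18120 m = 18.12 km.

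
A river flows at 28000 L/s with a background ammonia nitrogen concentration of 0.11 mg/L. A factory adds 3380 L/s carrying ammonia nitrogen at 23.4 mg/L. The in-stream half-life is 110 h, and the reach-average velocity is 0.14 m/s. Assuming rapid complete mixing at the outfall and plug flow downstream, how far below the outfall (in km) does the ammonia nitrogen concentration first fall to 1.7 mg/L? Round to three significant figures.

After mixing, C = (28000·0.1100 + 3380·23.40) / 31380 = 82170/31380 = 2.619 mg/L.
Half-life 110 h → k = ln 2 / 110 = 0.006301 h⁻¹ = 0.1512 d⁻¹.
Set 2.619·exp(−k·t) = 1.7 → t = ln(2.619/1.7)/k = 246800 s = 68.56 h.
Distance = v·t = 0.14·246800 = 34550 m = 34.55 km.

34.6 km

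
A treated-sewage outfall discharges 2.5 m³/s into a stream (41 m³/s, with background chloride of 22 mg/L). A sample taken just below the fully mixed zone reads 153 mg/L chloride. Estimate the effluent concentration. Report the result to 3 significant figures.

Mass balance: 41.00·22.00 + 2.500·Cₑ = 43.50·153.0
→ Cₑ = (43.50·153.0 − 41.00·22.00) / 2.500 = 2301 mg/L.

2300 mg/L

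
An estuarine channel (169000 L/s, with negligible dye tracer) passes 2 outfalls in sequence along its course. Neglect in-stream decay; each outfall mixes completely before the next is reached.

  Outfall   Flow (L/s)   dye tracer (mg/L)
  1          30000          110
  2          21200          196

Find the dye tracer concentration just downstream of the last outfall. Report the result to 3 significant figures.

33.9 mg/L

Below outfall 1: Q → 199000 L/s, C = (169000·0 + 30000·110.0)/199000 = 16.58 mg/L.
Below outfall 2: Q → 220200 L/s, C = (199000·16.58 + 21200·196.0)/220200 = 33.86 mg/L.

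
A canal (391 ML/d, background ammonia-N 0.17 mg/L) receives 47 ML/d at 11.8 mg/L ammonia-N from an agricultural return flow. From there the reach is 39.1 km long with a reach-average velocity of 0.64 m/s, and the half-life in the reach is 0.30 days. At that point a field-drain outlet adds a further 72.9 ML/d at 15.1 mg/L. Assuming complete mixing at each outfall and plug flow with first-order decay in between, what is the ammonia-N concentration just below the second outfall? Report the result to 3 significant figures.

Conservation of mass: C = (391.0·0.1700 + 47.00·11.80) / 438.0 = 621.1/438.0 = 1.418 mg/L; combined flow 438.0 ML/d.
Travel time t = 39.1·1000 / 0.64 = 61090 s = 16.97 h.
Half-life 0.30 d → k = ln 2 / 0.30 = 2.310 d⁻¹.
After decay, C = 1.418 × e^(−kt) = 1.418 × 0.1952 = 0.2768 mg/L.
At the second outfall, C = (438.0·0.2768 + 72.90·15.10) / (438.0 + 72.90) = 2.392 mg/L.

2.39 mg/L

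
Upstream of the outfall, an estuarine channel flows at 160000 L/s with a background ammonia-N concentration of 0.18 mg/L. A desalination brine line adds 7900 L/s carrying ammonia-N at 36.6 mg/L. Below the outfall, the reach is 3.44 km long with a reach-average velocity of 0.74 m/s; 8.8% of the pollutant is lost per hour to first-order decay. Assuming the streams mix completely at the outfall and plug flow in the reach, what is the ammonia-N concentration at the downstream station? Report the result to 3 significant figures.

Conservation of mass: C = (160000·0.1800 + 7900·36.60) / 167900 = 317900/167900 = 1.894 mg/L.
Travel time t = 3.44·1000 / 0.74 = 4649 s = 1.291 h.
8.8%/h lost → k = −ln(1 − 0.088) = 0.09212 h⁻¹.
Decay over the reach: 1.894·exp(−kt) = 1.894·0.8879 = 1.681 mg/L.

1.68 mg/L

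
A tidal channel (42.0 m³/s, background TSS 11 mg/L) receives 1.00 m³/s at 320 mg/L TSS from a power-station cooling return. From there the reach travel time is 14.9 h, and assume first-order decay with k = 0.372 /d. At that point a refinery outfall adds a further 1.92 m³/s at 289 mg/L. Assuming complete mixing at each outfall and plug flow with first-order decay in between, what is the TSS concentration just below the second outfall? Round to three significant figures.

Mixed concentration C = ΣQC/ΣQ = (42.00·11.00 + 1.000·320.0) / 43.00 = 782.0/43.00 = 18.19 mg/L; combined flow 43.00 m³/s.
After decay, C = 18.19 × e^(−kt) = 18.19 × 0.7938 = 14.44 mg/L.
Second outfall: C = (43.00·14.44 + 1.920·289.0)/44.92 = 26.17 mg/L.

26.2 mg/L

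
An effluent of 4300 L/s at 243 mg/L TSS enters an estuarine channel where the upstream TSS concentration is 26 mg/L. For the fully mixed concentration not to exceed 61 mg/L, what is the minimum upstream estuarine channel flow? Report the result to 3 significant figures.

22400 L/s

Set C_mix = 61: (Q·26.00 + 4300·243.0) / (Q + 4300) = 61
→ Q = 4300·(243.0 − 61)/(61 − 26.00) = 22360 L/s.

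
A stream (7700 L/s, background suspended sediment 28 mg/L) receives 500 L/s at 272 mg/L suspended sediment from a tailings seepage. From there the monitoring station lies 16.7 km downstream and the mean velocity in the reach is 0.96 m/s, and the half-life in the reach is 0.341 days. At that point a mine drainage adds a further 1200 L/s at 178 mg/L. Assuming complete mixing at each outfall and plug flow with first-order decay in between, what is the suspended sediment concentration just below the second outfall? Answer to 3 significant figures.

After mixing, C = (7700·28.00 + 500.0·272.0) / 8200 = 351600/8200 = 42.88 mg/L; combined flow 8200 L/s.
Travel time t = 16.7·1000 / 0.96 = 17400 s = 4.832 h.
Half-life 0.341 d → k = ln 2 / 0.341 = 2.033 d⁻¹.
Decay over the reach: 42.88·exp(−kt) = 42.88·0.6641 = 28.48 mg/L.
At the second outfall, C = (8200·28.48 + 1200·178.0) / (8200 + 1200) = 47.57 mg/L.

47.6 mg/L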